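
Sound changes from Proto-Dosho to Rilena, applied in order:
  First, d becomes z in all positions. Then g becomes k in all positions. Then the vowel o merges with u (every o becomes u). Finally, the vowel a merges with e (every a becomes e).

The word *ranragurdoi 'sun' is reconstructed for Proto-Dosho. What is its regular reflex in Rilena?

renrekurzui

Rilena: start from *ranragurdoi.
  rule 1 (unconditioned shift): ranragurdoi → ranragurzoi
  rule 2 (unconditioned shift): ranragurzoi → ranrakurzoi
  rule 3 (vowel merger): ranrakurzoi → ranrakurzui
  rule 4 (vowel merger): ranrakurzui → renrekurzui
  ⇒ Rilena renrekurzui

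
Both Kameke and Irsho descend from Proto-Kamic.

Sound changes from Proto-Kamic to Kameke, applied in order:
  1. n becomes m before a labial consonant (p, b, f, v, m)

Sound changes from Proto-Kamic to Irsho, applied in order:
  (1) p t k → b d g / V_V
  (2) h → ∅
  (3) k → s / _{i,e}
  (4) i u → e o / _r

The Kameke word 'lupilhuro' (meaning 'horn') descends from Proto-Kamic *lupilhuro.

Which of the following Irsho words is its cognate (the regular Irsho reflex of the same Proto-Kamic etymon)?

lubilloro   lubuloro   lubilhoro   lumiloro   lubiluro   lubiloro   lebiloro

Irsho: start from *lupilhuro.
  rule 1 (intervocalic voicing): lupilhuro → lubilhuro
  rule 2 (h-loss): lubilhuro → lubiluro
  rule 3: no change — lubiluro
  rule 4 (pre-rhotic lowering): lubiluro → lubiloro
  ⇒ Irsho lubiloro
Among the options, 'lubiloro' alone shows every Irsho change applied in order.

lubiloro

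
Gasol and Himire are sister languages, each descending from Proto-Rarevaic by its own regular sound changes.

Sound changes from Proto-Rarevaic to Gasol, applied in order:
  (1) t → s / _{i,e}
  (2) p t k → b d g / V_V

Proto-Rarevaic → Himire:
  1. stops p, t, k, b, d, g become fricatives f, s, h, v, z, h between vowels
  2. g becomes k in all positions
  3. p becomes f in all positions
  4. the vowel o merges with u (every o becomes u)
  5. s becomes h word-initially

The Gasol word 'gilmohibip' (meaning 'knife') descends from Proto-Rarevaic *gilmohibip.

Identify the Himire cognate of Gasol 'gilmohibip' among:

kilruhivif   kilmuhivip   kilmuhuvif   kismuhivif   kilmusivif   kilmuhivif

Himire: *gilmohibip > gilmohivip > kilmohivip > kilmohivif > kilmuhivif  (by intervocalic lenition, unconditioned shift, unconditioned shift, vowel merger)
The other candidates each miss or misapply at least one Himire change.

kilmuhivif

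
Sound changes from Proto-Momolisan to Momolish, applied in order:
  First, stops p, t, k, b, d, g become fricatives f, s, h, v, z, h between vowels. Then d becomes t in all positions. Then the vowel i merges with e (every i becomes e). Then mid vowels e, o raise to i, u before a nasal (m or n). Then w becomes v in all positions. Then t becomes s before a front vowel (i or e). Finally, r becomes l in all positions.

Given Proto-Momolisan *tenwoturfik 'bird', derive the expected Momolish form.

sinvosulfek

Momolish: *tenwoturfik > tenwosurfik > tenwosurfek > tinwosurfek > tinvosurfek > sinvosurfek > sinvosulfek  (by intervocalic lenition, vowel merger, pre-nasal raising, unconditioned shift, palatalisation, unconditioned shift)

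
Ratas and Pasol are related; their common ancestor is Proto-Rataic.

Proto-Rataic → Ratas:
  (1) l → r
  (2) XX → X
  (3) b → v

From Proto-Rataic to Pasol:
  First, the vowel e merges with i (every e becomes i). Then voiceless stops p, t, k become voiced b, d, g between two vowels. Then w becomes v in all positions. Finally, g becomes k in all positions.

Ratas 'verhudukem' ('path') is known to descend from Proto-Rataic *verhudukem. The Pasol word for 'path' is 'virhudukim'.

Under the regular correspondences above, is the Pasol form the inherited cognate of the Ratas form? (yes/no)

Derive the expected Pasol reflex of *verhudukem:
Pasol: *verhudukem
  verhudukem → virhudukim   [vowel merger]
  virhudukim → virhudugim   [intervocalic voicing]
  virhudugim (rule 3 does not apply)
  virhudugim → virhudukim   [unconditioned shift]
  giving Pasol virhudukim.
Pasol 'virhudukim' matches the regular reflex exactly, so the pair is cognate.

yes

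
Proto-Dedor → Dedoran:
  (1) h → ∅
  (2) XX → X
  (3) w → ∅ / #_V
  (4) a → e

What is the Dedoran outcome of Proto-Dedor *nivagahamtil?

Dedoran: start from *nivagahamtil.
  rule 1 (h-loss): nivagahamtil → nivagaamtil
  rule 2 (degemination): nivagaamtil → nivagamtil
  rule 3: no change — nivagamtil
  rule 4 (vowel merger): nivagamtil → nivegemtil
  ⇒ Dedoran nivegemtil

nivegemtil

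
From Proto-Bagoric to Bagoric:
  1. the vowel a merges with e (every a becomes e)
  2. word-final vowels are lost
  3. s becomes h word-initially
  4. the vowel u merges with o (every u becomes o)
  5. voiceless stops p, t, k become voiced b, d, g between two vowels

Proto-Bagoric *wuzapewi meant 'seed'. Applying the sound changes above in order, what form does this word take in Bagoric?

wozebew

Bagoric: *wuzapewi
  wuzapewi → wuzepewi   [vowel merger]
  wuzepewi → wuzepew   [apocope]
  wuzepew (rule 3 does not apply)
  wuzepew → wozepew   [vowel merger]
  wozepew → wozebew   [intervocalic voicing]
  giving Bagoric wozebew.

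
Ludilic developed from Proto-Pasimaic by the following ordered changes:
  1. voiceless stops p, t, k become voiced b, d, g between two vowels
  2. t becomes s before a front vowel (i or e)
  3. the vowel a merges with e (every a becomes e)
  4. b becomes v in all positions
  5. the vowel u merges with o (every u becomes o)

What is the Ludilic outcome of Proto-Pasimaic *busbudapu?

vosvodevo

Ludilic: *busbudapu > busbudabu > busbudebu > vusvudevu > vosvodevo  (by intervocalic voicing, vowel merger, unconditioned shift, vowel merger)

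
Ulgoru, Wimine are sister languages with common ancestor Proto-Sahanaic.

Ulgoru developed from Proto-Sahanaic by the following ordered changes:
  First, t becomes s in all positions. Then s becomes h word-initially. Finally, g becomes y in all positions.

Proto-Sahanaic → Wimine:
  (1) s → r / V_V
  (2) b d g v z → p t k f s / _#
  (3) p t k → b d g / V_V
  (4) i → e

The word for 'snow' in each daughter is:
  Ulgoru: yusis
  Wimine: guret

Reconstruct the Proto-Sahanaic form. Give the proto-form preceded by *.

Position 1: Ulgoru has y, Wimine has g. Taking the neighbouring segments as reconstructed: Ulgoru y could go back to *g or *y; Wimine g can only go back to *g — the one source consistent with every daughter is *g.
Position 4: Ulgoru has i, Wimine has e. Ulgoru preserves i here (none of its changes turn any other segment into i), so the proto-segment is *i.
Position 5: Ulgoru has s, Wimine has t. Taking the neighbouring segments as reconstructed: Ulgoru s could go back to *t or *s; Wimine t could go back to *t or *d — the one source consistent with every daughter is *t.
Continuing position by position gives *gusit; check it forward:
Ulgoru: *gusit
  gusit → gusis   [unconditioned shift]
  gusis (rule 2 does not apply)
  gusis → yusis   [unconditioned shift]
  giving Ulgoru yusis.
Wimine: start from *gusit.
  rule 1 (rhotacism): gusit → gurit
  rule 2: no change — gurit
  rule 3: no change — gurit
  rule 4 (vowel merger): gurit → guret
  ⇒ Wimine guret
No other proto-form is consistent with every reflex, so the reconstruction is *gusit.

*gusit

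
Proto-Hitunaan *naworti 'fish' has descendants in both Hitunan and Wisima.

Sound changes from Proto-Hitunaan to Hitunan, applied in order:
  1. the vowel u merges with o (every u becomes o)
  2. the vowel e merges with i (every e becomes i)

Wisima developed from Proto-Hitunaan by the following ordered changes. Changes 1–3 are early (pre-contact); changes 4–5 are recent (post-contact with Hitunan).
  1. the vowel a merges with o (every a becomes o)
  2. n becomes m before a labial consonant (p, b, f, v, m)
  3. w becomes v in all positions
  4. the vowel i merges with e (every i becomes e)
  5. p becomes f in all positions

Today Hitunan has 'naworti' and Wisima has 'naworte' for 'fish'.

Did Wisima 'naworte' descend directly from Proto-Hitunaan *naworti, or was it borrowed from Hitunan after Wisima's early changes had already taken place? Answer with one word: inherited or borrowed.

borrowed

If inherited, *naworti would pass through all of Wisima's changes:
Wisima: *naworti > noworti > novorti > novorte  (by vowel merger, unconditioned shift, vowel merger)
If borrowed from Hitunan 'naworti' after the early changes, it would undergo only the recent ones:
  rule 4 (vowel merger): naworti → naworte
  rule 5 (unconditioned shift): no change (naworte)
  ⇒ as a loan: naworte
Wisima 'naworte' matches the loan outcome 'naworte', not the inherited 'novorte' — it skipped the early Wisima changes, so it was borrowed from Hitunan.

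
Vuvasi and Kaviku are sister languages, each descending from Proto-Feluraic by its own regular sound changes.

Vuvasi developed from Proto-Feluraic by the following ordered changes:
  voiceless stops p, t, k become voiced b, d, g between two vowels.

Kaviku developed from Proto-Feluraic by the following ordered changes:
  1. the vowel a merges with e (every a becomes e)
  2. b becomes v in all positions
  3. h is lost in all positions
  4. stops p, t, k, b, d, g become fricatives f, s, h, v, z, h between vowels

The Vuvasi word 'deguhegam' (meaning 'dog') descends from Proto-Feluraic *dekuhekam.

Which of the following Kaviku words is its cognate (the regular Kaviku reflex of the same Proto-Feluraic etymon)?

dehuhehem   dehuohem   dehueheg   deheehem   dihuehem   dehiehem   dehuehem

dehuehem

Kaviku: *dekuhekam
  dekuhekam → dekuhekem   [vowel merger]
  dekuhekem (rule 2 does not apply)
  dekuhekem → dekuekem   [h-loss]
  dekuekem → dehuehem   [intervocalic lenition]
  giving Kaviku dehuehem.
Only 'dehuehem' matches the regular Kaviku development of *dekuhekam.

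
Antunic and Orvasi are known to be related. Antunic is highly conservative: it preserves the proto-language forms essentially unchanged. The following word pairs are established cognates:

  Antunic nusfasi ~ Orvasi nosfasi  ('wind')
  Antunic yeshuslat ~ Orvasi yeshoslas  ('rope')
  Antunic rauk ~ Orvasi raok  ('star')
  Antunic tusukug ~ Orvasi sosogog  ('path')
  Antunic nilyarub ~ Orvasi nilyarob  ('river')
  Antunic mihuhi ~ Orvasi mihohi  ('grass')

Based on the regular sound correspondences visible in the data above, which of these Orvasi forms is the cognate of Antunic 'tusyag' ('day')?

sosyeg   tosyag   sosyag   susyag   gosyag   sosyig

tusukug ~ sosogog — Antunic t corresponds to Orvasi s word-initially before a back vowel.
nusfasi ~ nosfasi, yeshuslat ~ yeshoslas — Antunic u corresponds to Orvasi o after a consonant, before a consonant other than r, m, n, p, b, f, v.
Applying these to Antunic 'tusyag':
  tusyag → susyag   (t→s word-initially before a back vowel)
  susyag → sosyag   (u→o after a consonant, before a consonant other than r, m, n, p, b, f, v)
So the Orvasi cognate is 'sosyag'.

sosyag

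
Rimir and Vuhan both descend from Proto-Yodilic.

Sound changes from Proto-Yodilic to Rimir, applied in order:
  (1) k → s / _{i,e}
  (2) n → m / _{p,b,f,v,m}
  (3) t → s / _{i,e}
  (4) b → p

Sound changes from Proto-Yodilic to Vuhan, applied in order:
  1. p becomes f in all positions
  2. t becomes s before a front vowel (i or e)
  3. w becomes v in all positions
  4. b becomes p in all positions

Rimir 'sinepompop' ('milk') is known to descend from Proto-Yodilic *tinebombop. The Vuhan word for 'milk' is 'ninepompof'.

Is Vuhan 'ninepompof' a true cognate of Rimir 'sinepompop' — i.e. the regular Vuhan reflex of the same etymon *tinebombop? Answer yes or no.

no

Derive the expected Vuhan reflex of *tinebombop:
Vuhan: start from *tinebombop.
  rule 1 (unconditioned shift): tinebombop → tinebombof
  rule 2 (palatalisation): tinebombof → sinebombof
  rule 3: no change — sinebombof
  rule 4 (unconditioned shift): sinebombof → sinepompof
  ⇒ Vuhan sinepompof
The regular Vuhan reflex would be 'sinepompof', but the attested form is 'ninepompof'. The correspondence is irregular, so they are not cognates (the Vuhan form has a different source).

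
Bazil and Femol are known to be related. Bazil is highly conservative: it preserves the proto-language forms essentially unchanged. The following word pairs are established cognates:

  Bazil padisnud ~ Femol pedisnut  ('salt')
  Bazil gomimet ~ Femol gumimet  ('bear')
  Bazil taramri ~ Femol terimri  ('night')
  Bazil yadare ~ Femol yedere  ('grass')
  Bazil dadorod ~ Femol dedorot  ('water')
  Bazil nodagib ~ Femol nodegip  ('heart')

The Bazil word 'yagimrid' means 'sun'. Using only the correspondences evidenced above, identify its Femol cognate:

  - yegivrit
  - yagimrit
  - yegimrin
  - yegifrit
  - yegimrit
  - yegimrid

padisnud ~ pedisnut, yadare ~ yedere — Bazil a corresponds to Femol e after a consonant, before a consonant other than r, m, n, p, b, f, v.
padisnud ~ pedisnut, dadorod ~ dedorot — Bazil d corresponds to Femol t word-finally.
Applying these to Bazil 'yagimrid':
  yagimrid → yegimrid   (a→e after a consonant, before a consonant other than r, m, n, p, b, f, v)
  yegimrid → yegimrit   (d→t word-finally)
So the Femol cognate is 'yegimrit'.

yegimrit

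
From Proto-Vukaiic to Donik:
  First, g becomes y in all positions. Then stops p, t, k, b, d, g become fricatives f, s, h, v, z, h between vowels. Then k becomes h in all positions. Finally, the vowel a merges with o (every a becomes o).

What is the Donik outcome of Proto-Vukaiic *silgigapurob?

silyiyofurob

Donik: *silgigapurob > silyiyapurob > silyiyafurob > silyiyofurob  (by unconditioned shift, intervocalic lenition, vowel merger)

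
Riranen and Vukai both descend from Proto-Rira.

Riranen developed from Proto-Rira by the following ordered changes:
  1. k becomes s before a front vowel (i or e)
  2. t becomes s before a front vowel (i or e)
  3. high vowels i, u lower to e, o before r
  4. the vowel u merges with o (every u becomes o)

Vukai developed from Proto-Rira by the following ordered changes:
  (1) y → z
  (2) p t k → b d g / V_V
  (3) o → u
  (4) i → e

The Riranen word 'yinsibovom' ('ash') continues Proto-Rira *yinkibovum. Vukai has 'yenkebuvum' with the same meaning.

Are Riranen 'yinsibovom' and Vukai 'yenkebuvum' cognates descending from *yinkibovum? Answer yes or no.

no

Derive the expected Vukai reflex of *yinkibovum:
Vukai: *yinkibovum
  yinkibovum → zinkibovum   [unconditioned shift]
  zinkibovum (rule 2 does not apply)
  zinkibovum → zinkibuvum   [vowel merger]
  zinkibuvum → zenkebuvum   [vowel merger]
  giving Vukai zenkebuvum.
The regular Vukai reflex would be 'zenkebuvum', but the attested form is 'yenkebuvum'. The correspondence is irregular, so they are not cognates (the Vukai form has a different source).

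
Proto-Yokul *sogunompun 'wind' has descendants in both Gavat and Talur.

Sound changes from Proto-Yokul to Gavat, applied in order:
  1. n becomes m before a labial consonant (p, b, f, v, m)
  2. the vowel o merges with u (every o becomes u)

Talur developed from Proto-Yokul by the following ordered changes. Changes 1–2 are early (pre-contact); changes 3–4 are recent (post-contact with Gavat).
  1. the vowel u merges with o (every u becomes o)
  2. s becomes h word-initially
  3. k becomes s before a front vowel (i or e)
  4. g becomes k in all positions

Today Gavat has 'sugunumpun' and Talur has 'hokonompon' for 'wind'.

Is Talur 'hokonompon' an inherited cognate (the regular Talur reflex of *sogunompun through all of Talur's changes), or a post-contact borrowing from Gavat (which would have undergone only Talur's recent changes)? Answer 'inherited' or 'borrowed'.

inherited

If inherited, *sogunompun would pass through all of Talur's changes:
Talur: *sogunompun
  sogunompun → sogonompon   [vowel merger]
  sogonompon → hogonompon   [debuccalisation]
  hogonompon (rule 3 does not apply)
  hogonompon → hokonompon   [unconditioned shift]
  giving Talur hokonompon.
If borrowed from Gavat 'sugunumpun' after the early changes, it would undergo only the recent ones:
  rule 3 (palatalisation): no change (sugunumpun)
  rule 4 (unconditioned shift): sugunumpun → sukunumpun
  ⇒ as a loan: sukunumpun
Talur 'hokonompon' matches the inherited outcome exactly, so it is an inherited cognate, not a loan.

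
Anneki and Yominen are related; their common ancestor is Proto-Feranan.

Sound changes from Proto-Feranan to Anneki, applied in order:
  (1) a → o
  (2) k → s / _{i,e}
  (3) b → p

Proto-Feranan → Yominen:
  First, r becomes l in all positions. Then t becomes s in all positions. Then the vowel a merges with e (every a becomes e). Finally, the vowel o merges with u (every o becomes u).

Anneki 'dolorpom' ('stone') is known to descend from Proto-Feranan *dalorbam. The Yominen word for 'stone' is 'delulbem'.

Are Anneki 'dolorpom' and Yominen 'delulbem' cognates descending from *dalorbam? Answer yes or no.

yes

Derive the expected Yominen reflex of *dalorbam:
Yominen: *dalorbam
  dalorbam → dalolbam   [unconditioned shift]
  dalolbam (rule 2 does not apply)
  dalolbam → delolbem   [vowel merger]
  delolbem → delulbem   [vowel merger]
  giving Yominen delulbem.
Yominen 'delulbem' matches the regular reflex exactly, so the pair is cognate.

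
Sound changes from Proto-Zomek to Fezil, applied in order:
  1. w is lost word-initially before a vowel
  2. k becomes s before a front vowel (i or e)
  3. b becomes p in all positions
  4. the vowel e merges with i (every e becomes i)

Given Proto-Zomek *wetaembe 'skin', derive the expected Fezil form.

Fezil: *wetaembe > etaembe > etaempe > itaimpi  (by glide loss, unconditioned shift, vowel merger)

itaimpi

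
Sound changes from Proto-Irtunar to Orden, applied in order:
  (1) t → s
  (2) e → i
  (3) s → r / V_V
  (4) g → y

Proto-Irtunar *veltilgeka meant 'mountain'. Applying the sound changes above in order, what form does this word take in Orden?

Orden: start from *veltilgeka.
  rule 1 (unconditioned shift): veltilgeka → velsilgeka
  rule 2 (vowel merger): velsilgeka → vilsilgika
  rule 3: no change — vilsilgika
  rule 4 (unconditioned shift): vilsilgika → vilsilyika
  ⇒ Orden vilsilyika

vilsilyika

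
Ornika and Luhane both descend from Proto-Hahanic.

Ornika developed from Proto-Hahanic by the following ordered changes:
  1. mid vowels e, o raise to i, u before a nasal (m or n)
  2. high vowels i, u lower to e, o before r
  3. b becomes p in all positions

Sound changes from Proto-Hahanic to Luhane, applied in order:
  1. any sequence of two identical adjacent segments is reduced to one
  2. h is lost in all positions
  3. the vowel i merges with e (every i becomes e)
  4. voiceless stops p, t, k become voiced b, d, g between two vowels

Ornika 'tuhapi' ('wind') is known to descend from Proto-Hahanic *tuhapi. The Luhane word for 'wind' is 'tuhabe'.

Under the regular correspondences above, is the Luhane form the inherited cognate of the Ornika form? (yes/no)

no

Derive the expected Luhane reflex of *tuhapi:
Luhane: *tuhapi > tuapi > tuape > tuabe  (by h-loss, vowel merger, intervocalic voicing)
The regular Luhane reflex would be 'tuabe', but the attested form is 'tuhabe'. The correspondence is irregular, so they are not cognates (the Luhane form has a different source).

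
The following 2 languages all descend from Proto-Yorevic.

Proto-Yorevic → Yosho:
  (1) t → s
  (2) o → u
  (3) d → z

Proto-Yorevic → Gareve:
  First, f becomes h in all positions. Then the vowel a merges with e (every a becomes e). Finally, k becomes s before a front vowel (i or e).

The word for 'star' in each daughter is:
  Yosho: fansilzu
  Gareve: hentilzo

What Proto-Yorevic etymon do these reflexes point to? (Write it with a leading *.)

Position 4: Yosho has s, Gareve has t. Gareve preserves t here (none of its changes turn any other segment into t), so the proto-segment is *t.
Position 1: Yosho has f, Gareve has h. Yosho preserves f here (none of its changes turn any other segment into f), so the proto-segment is *f.
Verify the candidate proto-form against each daughter:
Yosho: *fantilzo
  fantilzo → fansilzo   [unconditioned shift]
  fansilzo → fansilzu   [vowel merger]
  fansilzu (rule 3 does not apply)
  giving Yosho fansilzu.
Gareve: start from *fantilzo.
  rule 1 (unconditioned shift): fantilzo → hantilzo
  rule 2 (vowel merger): hantilzo → hentilzo
  rule 3: no change — hentilzo
  ⇒ Gareve hentilzo
Only *fantilzo yields all of Yosho fansilzu, Gareve hentilzo.

*fantilzo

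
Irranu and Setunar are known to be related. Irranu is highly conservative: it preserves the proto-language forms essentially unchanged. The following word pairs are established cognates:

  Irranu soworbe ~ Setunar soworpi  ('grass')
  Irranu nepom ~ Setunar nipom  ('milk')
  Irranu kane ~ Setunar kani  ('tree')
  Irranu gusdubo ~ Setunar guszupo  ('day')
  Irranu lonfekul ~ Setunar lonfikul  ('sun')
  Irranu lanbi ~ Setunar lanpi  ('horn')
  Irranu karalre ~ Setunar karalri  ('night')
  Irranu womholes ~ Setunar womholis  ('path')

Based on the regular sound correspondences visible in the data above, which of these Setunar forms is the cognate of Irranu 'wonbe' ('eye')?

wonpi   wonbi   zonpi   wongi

soworbe ~ soworpi — Irranu b corresponds to Setunar p after a consonant, before a front vowel.
soworbe ~ soworpi, kane ~ kani — Irranu e corresponds to Setunar i word-finally.
Applying these to Irranu 'wonbe':
  wonbe → wonpe   (b→p after a consonant, before a front vowel)
  wonpe → wonpi   (e→i word-finally)
So the Setunar cognate is 'wonpi'.

wonpi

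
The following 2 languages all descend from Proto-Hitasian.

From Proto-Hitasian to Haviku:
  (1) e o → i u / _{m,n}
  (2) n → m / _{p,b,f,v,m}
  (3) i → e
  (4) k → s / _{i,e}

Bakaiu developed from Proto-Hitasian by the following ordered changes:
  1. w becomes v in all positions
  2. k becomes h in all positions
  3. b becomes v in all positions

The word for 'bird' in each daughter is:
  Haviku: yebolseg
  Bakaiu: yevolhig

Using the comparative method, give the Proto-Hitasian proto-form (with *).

*yebolkig

Position 6: Haviku has s, Bakaiu has h. Taking the neighbouring segments as reconstructed: Haviku s could go back to *k or *s; Bakaiu h could go back to *k or *h — the one source consistent with every daughter is *k.
Position 3: Haviku has b, Bakaiu has v. Haviku preserves b here (none of its changes turn any other segment into b), so the proto-segment is *b.
Verify the candidate proto-form against each daughter:
Haviku: *yebolkig
  yebolkig (rule 1 does not apply)
  yebolkig (rule 2 does not apply)
  yebolkig → yebolkeg   [vowel merger]
  yebolkeg → yebolseg   [palatalisation]
  giving Haviku yebolseg.
Bakaiu: start from *yebolkig.
  rule 1: no change — yebolkig
  rule 2 (unconditioned shift): yebolkig → yebolhig
  rule 3 (unconditioned shift): yebolhig → yevolhig
  ⇒ Bakaiu yevolhig
*yebolkig is the unique common source.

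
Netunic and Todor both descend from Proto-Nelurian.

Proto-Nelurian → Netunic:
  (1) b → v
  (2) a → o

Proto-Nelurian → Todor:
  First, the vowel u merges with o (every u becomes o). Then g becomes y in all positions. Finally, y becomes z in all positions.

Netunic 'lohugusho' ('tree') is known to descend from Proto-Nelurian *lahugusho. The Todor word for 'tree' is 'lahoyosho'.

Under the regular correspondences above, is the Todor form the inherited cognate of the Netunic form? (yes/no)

Derive the expected Todor reflex of *lahugusho:
Todor: start from *lahugusho.
  rule 1 (vowel merger): lahugusho → lahogosho
  rule 2 (unconditioned shift): lahogosho → lahoyosho
  rule 3 (unconditioned shift): lahoyosho → lahozosho
  ⇒ Todor lahozosho
The regular Todor reflex would be 'lahozosho', but the attested form is 'lahoyosho'. The correspondence is irregular, so they are not cognates (the Todor form has a different source).

no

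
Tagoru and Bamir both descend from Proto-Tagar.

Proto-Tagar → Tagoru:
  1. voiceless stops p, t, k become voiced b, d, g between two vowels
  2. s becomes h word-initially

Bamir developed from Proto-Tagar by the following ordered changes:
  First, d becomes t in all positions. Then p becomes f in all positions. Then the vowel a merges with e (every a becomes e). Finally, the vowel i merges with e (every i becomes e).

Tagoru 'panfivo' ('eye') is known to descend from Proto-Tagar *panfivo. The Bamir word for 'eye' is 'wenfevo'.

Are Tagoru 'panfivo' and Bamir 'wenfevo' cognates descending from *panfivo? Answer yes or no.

Derive the expected Bamir reflex of *panfivo:
Bamir: *panfivo > fanfivo > fenfivo > fenfevo  (by unconditioned shift, vowel merger, vowel merger)
The regular Bamir reflex would be 'fenfevo', but the attested form is 'wenfevo'. The correspondence is irregular, so they are not cognates (the Bamir form has a different source).

no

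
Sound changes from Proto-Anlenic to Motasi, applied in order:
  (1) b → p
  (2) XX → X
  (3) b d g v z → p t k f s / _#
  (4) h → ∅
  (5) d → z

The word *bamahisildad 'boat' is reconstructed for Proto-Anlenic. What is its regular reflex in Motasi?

pamaisilzat

Motasi: *bamahisildad
  bamahisildad → pamahisildad   [unconditioned shift]
  pamahisildad (rule 2 does not apply)
  pamahisildad → pamahisildat   [final devoicing]
  pamahisildat → pamaisildat   [h-loss]
  pamaisildat → pamaisilzat   [unconditioned shift]
  giving Motasi pamaisilzat.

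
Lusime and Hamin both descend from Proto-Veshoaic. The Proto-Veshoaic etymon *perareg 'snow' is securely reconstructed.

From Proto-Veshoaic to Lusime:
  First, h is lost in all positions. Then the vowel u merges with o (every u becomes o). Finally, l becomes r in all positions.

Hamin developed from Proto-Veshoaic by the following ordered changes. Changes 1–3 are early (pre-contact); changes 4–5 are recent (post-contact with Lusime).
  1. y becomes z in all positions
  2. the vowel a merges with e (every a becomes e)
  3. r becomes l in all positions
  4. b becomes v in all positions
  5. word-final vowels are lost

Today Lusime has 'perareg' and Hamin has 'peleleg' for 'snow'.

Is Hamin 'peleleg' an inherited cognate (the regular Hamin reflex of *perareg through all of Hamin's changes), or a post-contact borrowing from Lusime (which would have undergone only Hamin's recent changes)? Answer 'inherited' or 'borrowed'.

If inherited, *perareg would pass through all of Hamin's changes:
Hamin: *perareg
  perareg (rule 1 does not apply)
  perareg → perereg   [vowel merger]
  perereg → peleleg   [unconditioned shift]
  peleleg (rule 4 does not apply)
  peleleg (rule 5 does not apply)
  giving Hamin peleleg.
If borrowed from Lusime 'perareg' after the early changes, it would undergo only the recent ones:
  rule 4 (unconditioned shift): no change (perareg)
  rule 5 (apocope): no change (perareg)
  ⇒ as a loan: perareg
Hamin 'peleleg' matches the inherited outcome exactly, so it is an inherited cognate, not a loan.

inherited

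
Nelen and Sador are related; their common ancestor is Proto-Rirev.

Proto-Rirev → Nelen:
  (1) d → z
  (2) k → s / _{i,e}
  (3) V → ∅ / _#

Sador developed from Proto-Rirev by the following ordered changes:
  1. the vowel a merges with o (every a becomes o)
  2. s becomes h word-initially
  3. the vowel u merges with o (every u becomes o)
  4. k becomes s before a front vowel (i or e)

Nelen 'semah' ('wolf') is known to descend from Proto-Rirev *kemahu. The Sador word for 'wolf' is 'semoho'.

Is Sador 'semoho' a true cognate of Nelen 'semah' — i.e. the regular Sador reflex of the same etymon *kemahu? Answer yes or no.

Derive the expected Sador reflex of *kemahu:
Sador: *kemahu
  kemahu → kemohu   [vowel merger]
  kemohu (rule 2 does not apply)
  kemohu → kemoho   [vowel merger]
  kemoho → semoho   [palatalisation]
  giving Sador semoho.
Sador 'semoho' matches the regular reflex exactly, so the pair is cognate.

yes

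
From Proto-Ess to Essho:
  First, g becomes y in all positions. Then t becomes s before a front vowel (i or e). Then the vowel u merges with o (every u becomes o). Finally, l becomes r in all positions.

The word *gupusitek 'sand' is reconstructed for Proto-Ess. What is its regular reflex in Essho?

Essho: *gupusitek
  gupusitek → yupusitek   [unconditioned shift]
  yupusitek → yupusisek   [palatalisation]
  yupusisek → yoposisek   [vowel merger]
  yoposisek (rule 4 does not apply)
  giving Essho yoposisek.

yoposisek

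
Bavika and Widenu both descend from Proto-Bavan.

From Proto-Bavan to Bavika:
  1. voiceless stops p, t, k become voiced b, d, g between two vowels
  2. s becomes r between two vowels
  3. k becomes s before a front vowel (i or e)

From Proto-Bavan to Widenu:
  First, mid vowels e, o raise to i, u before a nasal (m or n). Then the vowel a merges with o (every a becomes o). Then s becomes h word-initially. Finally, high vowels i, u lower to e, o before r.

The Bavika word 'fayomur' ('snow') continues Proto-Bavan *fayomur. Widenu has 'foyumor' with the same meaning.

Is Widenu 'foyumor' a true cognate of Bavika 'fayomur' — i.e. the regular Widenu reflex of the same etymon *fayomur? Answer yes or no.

yes

Derive the expected Widenu reflex of *fayomur:
Widenu: start from *fayomur.
  rule 1 (pre-nasal raising): fayomur → fayumur
  rule 2 (vowel merger): fayumur → foyumur
  rule 3: no change — foyumur
  rule 4 (pre-rhotic lowering): foyumur → foyumor
  ⇒ Widenu foyumor
Widenu 'foyumor' matches the regular reflex exactly, so the pair is cognate.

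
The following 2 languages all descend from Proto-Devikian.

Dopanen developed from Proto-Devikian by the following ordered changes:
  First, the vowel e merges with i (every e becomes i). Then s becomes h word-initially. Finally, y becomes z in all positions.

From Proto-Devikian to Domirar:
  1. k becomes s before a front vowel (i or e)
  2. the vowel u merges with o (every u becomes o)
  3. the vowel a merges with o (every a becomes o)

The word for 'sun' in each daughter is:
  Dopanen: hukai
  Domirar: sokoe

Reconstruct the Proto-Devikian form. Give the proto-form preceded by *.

*sukae

Position 2: Dopanen has u, Domirar has o. Dopanen preserves u here (none of its changes turn any other segment into u), so the proto-segment is *u.
Position 1: Dopanen has h, Domirar has s. Taking the neighbouring segments as reconstructed: Dopanen h could go back to *s or *h; Domirar s can only go back to *s — the one source consistent with every daughter is *s.
Position 5: Dopanen has i, Domirar has e. Domirar preserves e here (none of its changes turn any other segment into e), so the proto-segment is *e.
This points to *sukae. Verify forward in each daughter:
Dopanen: *sukae > sukai > hukai  (by vowel merger, debuccalisation)
Domirar: *sukae
  sukae (rule 1 does not apply)
  sukae → sokae   [vowel merger]
  sokae → sokoe   [vowel merger]
  giving Domirar sokoe.
Only *sukae yields all of Dopanen hukai, Domirar sokoe.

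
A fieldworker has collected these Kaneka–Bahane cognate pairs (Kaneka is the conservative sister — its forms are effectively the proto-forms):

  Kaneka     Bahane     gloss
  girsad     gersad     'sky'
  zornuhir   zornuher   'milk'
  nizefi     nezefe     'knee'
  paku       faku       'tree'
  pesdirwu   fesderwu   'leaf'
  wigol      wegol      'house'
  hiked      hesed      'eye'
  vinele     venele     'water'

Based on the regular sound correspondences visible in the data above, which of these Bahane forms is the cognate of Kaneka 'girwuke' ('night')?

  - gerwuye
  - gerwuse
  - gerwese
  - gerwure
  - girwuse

girsad ~ gersad, zornuhir ~ zornuher — Kaneka i corresponds to Bahane e after a consonant, before r.
hiked ~ hesed — Kaneka k corresponds to Bahane s between vowels (before a front vowel).
Applying these to Kaneka 'girwuke':
  girwuke → gerwuke   (i→e after a consonant, before r)
  gerwuke → gerwuse   (k→s between vowels (before a front vowel))
So the Bahane cognate is 'gerwuse'.

gerwuse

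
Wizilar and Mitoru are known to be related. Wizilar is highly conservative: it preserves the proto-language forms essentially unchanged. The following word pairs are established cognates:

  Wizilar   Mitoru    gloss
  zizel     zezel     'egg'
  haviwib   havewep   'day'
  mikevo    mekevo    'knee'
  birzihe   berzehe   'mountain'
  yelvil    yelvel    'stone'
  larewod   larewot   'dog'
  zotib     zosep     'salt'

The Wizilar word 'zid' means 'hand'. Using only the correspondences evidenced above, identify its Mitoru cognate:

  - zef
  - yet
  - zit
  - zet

zet

zizel ~ zezel, haviwib ~ havewep — Wizilar i corresponds to Mitoru e after a consonant, before a consonant other than r, m, n, p, b, f, v.
larewod ~ larewot — Wizilar d corresponds to Mitoru t word-finally.
Applying these to Wizilar 'zid':
  zid → zed   (i→e after a consonant, before a consonant other than r, m, n, p, b, f, v)
  zed → zet   (d→t word-finally)
So the Mitoru cognate is 'zet'.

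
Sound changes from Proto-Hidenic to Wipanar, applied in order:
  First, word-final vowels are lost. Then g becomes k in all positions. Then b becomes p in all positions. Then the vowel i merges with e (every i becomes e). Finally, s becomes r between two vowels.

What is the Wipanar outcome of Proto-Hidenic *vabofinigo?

vapofenek

Wipanar: start from *vabofinigo.
  rule 1 (apocope): vabofinigo → vabofinig
  rule 2 (unconditioned shift): vabofinig → vabofinik
  rule 3 (unconditioned shift): vabofinik → vapofinik
  rule 4 (vowel merger): vapofinik → vapofenek
  rule 5: no change — vapofenek
  ⇒ Wipanar vapofenek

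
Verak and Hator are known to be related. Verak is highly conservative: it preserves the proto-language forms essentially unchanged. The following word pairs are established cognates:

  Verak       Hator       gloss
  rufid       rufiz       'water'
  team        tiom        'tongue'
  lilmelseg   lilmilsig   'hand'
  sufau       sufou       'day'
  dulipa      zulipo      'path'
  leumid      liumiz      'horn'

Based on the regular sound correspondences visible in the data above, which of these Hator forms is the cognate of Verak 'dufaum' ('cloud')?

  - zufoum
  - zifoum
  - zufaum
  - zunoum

zufoum

dulipa ~ zulipo — Verak d corresponds to Hator z word-initially before a back vowel.
sufau ~ sufou — Verak a corresponds to Hator o after a consonant, before a back vowel.
Applying these to Verak 'dufaum':
  dufaum → zufaum   (d→z word-initially before a back vowel)
  zufaum → zufoum   (a→o after a consonant, before a back vowel)
So the Hator cognate is 'zufoum'.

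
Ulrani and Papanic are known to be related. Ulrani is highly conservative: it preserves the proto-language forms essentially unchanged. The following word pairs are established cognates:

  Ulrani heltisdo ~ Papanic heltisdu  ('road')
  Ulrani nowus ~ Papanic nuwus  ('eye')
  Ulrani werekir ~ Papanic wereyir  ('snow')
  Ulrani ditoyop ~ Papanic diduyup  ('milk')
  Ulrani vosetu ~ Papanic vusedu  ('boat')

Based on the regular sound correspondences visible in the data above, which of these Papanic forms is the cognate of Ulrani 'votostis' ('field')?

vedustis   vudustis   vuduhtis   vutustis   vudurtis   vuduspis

vudustis

nowus ~ nuwus, ditoyop ~ diduyup — Ulrani o corresponds to Papanic u after a consonant, before a consonant other than r, m, n, p, b, f, v.
ditoyop ~ diduyup — Ulrani t corresponds to Papanic d between vowels (before a back vowel).
Applying these to Ulrani 'votostis':
  votostis → vutostis   (o→u after a consonant, before a consonant other than r, m, n, p, b, f, v)
  vutostis → vudostis   (t→d between vowels (before a back vowel))
  vudostis → vudustis   (o→u after a consonant, before a consonant other than r, m, n, p, b, f, v)
So the Papanic cognate is 'vudustis'.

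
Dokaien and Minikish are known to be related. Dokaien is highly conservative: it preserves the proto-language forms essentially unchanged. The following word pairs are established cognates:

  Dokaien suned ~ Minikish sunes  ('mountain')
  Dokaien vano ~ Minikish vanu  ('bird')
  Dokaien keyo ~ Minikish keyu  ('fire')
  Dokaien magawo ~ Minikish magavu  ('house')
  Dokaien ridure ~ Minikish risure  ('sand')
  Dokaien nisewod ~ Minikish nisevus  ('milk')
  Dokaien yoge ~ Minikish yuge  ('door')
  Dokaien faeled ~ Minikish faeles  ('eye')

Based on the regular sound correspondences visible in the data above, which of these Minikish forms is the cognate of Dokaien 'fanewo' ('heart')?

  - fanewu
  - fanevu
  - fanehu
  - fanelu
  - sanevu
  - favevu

magawo ~ magavu, nisewod ~ nisevus — Dokaien w corresponds to Minikish v between vowels (before a back vowel).
vano ~ vanu, keyo ~ keyu — Dokaien o corresponds to Minikish u word-finally.
Applying these to Dokaien 'fanewo':
  fanewo → fanevo   (w→v between vowels (before a back vowel))
  fanevo → fanevu   (o→u word-finally)
So the Minikish cognate is 'fanevu'.

fanevu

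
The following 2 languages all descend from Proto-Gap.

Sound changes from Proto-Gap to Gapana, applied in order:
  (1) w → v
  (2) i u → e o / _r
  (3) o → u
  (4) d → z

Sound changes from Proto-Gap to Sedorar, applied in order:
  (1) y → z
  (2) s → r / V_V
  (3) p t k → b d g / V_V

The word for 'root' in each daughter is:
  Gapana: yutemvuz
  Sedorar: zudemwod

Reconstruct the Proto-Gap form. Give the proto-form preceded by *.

Position 1: Gapana has y, Sedorar has z. Gapana preserves y here (none of its changes turn any other segment into y), so the proto-segment is *y.
Position 3: Gapana has t, Sedorar has d. Gapana preserves t here (none of its changes turn any other segment into t), so the proto-segment is *t.
Position 7: Gapana has u, Sedorar has o. Sedorar preserves o here (none of its changes turn any other segment into o), so the proto-segment is *o.
Verify the candidate proto-form against each daughter:
Gapana: *yutemwod
  yutemwod → yutemvod   [unconditioned shift]
  yutemvod (rule 2 does not apply)
  yutemvod → yutemvud   [vowel merger]
  yutemvud → yutemvuz   [unconditioned shift]
  giving Gapana yutemvuz.
Sedorar: *yutemwod > zutemwod > zudemwod  (by unconditioned shift, intervocalic voicing)
*yutemwod is the unique common source.

*yutemwod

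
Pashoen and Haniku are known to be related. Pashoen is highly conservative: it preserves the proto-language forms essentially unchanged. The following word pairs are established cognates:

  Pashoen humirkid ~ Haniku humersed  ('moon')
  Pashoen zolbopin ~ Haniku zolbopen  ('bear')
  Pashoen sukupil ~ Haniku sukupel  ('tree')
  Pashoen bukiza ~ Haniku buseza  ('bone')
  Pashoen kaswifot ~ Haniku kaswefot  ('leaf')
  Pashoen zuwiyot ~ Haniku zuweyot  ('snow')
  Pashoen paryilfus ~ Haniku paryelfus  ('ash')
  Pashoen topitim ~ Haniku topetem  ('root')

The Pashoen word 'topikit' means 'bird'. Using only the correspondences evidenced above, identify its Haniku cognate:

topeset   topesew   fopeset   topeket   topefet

topeset

humirkid ~ humersed, sukupil ~ sukupel — Pashoen i corresponds to Haniku e after a consonant, before a consonant other than r, m, n, p, b, f, v.
bukiza ~ buseza — Pashoen k corresponds to Haniku s between vowels (before a front vowel).
Applying these to Pashoen 'topikit':
  topikit → topekit   (i→e after a consonant, before a consonant other than r, m, n, p, b, f, v)
  topekit → topesit   (k→s between vowels (before a front vowel))
  topesit → topeset   (i→e after a consonant, before a consonant other than r, m, n, p, b, f, v)
So the Haniku cognate is 'topeset'.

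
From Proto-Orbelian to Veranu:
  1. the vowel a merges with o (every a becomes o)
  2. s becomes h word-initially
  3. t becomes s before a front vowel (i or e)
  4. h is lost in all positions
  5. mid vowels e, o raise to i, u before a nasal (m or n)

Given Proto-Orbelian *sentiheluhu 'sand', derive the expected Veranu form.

insieluu

Veranu: *sentiheluhu
  sentiheluhu (rule 1 does not apply)
  sentiheluhu → hentiheluhu   [debuccalisation]
  hentiheluhu → hensiheluhu   [palatalisation]
  hensiheluhu → ensieluu   [h-loss]
  ensieluu → insieluu   [pre-nasal raising]
  giving Veranu insieluu.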